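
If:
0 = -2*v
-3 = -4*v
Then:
No Solution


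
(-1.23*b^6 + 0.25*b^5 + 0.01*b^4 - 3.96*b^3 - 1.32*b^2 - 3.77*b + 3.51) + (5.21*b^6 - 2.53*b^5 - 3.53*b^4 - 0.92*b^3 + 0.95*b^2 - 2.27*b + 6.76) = 3.98*b^6 - 2.28*b^5 - 3.52*b^4 - 4.88*b^3 - 0.37*b^2 - 6.04*b + 10.27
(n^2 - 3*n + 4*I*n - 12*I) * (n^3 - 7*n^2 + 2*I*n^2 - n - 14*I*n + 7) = n^5 - 10*n^4 + 6*I*n^4 + 12*n^3 - 60*I*n^3 + 90*n^2 + 122*I*n^2 - 189*n + 40*I*n - 84*I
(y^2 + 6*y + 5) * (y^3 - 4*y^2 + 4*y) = y^5 + 2*y^4 - 15*y^3 + 4*y^2 + 20*y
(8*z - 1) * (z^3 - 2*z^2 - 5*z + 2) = 8*z^4 - 17*z^3 - 38*z^2 + 21*z - 2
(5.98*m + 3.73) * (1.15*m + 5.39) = 6.877*m^2 + 36.5217*m + 20.1047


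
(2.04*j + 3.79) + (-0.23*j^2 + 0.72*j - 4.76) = -0.23*j^2 + 2.76*j - 0.97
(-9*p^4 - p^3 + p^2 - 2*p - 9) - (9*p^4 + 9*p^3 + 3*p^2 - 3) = -18*p^4 - 10*p^3 - 2*p^2 - 2*p - 6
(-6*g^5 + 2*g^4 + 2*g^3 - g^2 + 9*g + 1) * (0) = 0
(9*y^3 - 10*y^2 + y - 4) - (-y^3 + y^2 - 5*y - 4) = 10*y^3 - 11*y^2 + 6*y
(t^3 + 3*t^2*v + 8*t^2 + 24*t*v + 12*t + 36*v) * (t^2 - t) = t^5 + 3*t^4*v + 7*t^4 + 21*t^3*v + 4*t^3 + 12*t^2*v - 12*t^2 - 36*t*v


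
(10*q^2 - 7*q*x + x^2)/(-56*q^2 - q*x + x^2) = (-10*q^2 + 7*q*x - x^2)/(56*q^2 + q*x - x^2)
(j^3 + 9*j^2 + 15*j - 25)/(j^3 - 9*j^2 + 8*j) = (j^2 + 10*j + 25)/(j*(j - 8))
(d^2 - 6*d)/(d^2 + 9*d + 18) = d*(d - 6)/(d^2 + 9*d + 18)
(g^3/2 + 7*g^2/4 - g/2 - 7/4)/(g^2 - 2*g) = (2*g^3 + 7*g^2 - 2*g - 7)/(4*g*(g - 2))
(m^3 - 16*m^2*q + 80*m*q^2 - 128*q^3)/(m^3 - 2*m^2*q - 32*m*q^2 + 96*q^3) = (m - 8*q)/(m + 6*q)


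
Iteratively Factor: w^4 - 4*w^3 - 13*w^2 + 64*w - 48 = (w - 4)*(w^3 - 13*w + 12) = (w - 4)*(w - 3)*(w^2 + 3*w - 4) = (w - 4)*(w - 3)*(w + 4)*(w - 1)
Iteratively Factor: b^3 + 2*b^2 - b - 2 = (b - 1)*(b^2 + 3*b + 2) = (b - 1)*(b + 2)*(b + 1)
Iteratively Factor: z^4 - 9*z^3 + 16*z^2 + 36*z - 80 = (z - 2)*(z^3 - 7*z^2 + 2*z + 40) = (z - 5)*(z - 2)*(z^2 - 2*z - 8) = (z - 5)*(z - 2)*(z + 2)*(z - 4)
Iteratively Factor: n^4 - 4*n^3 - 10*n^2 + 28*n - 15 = (n - 1)*(n^3 - 3*n^2 - 13*n + 15) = (n - 1)*(n + 3)*(n^2 - 6*n + 5) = (n - 1)^2*(n + 3)*(n - 5)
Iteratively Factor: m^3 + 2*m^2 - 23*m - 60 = (m + 3)*(m^2 - m - 20) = (m + 3)*(m + 4)*(m - 5)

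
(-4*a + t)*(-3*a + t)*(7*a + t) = 84*a^3 - 37*a^2*t + t^3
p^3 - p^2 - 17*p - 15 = (p - 5)*(p + 1)*(p + 3)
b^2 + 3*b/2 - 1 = (b - 1/2)*(b + 2)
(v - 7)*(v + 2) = v^2 - 5*v - 14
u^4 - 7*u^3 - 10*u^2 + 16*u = u*(u - 8)*(u - 1)*(u + 2)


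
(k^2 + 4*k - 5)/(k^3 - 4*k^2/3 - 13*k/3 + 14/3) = 3*(k + 5)/(3*k^2 - k - 14)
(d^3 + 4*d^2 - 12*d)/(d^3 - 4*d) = (d + 6)/(d + 2)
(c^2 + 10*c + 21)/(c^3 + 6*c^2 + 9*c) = (c + 7)/(c*(c + 3))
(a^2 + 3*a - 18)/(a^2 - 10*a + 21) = (a + 6)/(a - 7)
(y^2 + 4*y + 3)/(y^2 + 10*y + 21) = (y + 1)/(y + 7)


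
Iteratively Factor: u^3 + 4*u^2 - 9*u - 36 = (u + 3)*(u^2 + u - 12) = (u - 3)*(u + 3)*(u + 4)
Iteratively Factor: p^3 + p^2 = (p)*(p^2 + p) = p*(p + 1)*(p)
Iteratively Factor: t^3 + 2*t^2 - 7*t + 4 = (t - 1)*(t^2 + 3*t - 4) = (t - 1)*(t + 4)*(t - 1)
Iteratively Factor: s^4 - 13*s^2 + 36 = (s - 2)*(s^3 + 2*s^2 - 9*s - 18) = (s - 2)*(s + 3)*(s^2 - s - 6) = (s - 3)*(s - 2)*(s + 3)*(s + 2)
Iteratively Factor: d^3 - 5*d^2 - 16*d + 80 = (d - 4)*(d^2 - d - 20) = (d - 4)*(d + 4)*(d - 5)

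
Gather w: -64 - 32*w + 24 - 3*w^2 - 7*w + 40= -3*w^2 - 39*w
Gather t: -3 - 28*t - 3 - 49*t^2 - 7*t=-49*t^2 - 35*t - 6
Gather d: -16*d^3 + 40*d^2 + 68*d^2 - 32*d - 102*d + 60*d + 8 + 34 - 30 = -16*d^3 + 108*d^2 - 74*d + 12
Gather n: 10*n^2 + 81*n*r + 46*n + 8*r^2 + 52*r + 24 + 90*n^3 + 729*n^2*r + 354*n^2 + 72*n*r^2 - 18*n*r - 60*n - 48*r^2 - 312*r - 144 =90*n^3 + n^2*(729*r + 364) + n*(72*r^2 + 63*r - 14) - 40*r^2 - 260*r - 120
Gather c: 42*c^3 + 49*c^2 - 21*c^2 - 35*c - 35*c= 42*c^3 + 28*c^2 - 70*c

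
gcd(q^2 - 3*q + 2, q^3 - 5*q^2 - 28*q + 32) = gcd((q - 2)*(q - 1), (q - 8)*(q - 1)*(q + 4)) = q - 1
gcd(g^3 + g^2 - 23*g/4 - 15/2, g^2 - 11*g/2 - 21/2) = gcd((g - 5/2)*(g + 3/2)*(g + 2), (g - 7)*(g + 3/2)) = g + 3/2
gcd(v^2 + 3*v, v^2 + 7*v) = v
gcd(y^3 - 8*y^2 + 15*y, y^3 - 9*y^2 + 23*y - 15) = y^2 - 8*y + 15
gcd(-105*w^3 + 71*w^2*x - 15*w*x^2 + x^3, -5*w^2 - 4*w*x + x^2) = -5*w + x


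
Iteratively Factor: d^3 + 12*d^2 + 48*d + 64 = (d + 4)*(d^2 + 8*d + 16) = (d + 4)^2*(d + 4)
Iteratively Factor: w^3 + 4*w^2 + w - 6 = (w + 2)*(w^2 + 2*w - 3) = (w - 1)*(w + 2)*(w + 3)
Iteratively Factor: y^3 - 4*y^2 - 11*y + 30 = (y - 5)*(y^2 + y - 6) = (y - 5)*(y - 2)*(y + 3)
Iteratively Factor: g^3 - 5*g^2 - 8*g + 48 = (g - 4)*(g^2 - g - 12) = (g - 4)*(g + 3)*(g - 4)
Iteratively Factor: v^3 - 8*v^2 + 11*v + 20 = (v - 5)*(v^2 - 3*v - 4) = (v - 5)*(v + 1)*(v - 4)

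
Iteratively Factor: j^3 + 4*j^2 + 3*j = (j)*(j^2 + 4*j + 3) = j*(j + 1)*(j + 3)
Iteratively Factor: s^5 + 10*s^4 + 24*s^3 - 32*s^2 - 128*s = (s + 4)*(s^4 + 6*s^3 - 32*s) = s*(s + 4)*(s^3 + 6*s^2 - 32) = s*(s + 4)^2*(s^2 + 2*s - 8) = s*(s - 2)*(s + 4)^2*(s + 4)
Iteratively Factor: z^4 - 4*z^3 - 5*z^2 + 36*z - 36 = (z - 2)*(z^3 - 2*z^2 - 9*z + 18) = (z - 2)^2*(z^2 - 9) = (z - 3)*(z - 2)^2*(z + 3)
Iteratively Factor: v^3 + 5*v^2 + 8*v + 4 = (v + 2)*(v^2 + 3*v + 2) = (v + 2)^2*(v + 1)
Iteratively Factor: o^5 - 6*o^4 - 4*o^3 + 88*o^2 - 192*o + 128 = (o - 2)*(o^4 - 4*o^3 - 12*o^2 + 64*o - 64) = (o - 4)*(o - 2)*(o^3 - 12*o + 16) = (o - 4)*(o - 2)*(o + 4)*(o^2 - 4*o + 4) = (o - 4)*(o - 2)^2*(o + 4)*(o - 2)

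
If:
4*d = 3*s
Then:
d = 3*s/4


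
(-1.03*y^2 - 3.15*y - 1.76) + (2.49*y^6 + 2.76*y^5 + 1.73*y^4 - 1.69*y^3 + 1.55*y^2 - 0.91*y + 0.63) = 2.49*y^6 + 2.76*y^5 + 1.73*y^4 - 1.69*y^3 + 0.52*y^2 - 4.06*y - 1.13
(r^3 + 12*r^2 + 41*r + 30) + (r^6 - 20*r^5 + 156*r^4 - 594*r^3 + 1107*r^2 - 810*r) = r^6 - 20*r^5 + 156*r^4 - 593*r^3 + 1119*r^2 - 769*r + 30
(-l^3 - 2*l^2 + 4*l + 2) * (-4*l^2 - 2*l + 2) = 4*l^5 + 10*l^4 - 14*l^3 - 20*l^2 + 4*l + 4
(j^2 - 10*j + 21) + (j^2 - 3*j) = 2*j^2 - 13*j + 21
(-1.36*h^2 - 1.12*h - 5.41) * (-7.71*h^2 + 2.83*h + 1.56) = 10.4856*h^4 + 4.7864*h^3 + 36.4199*h^2 - 17.0575*h - 8.4396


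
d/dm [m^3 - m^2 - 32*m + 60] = 3*m^2 - 2*m - 32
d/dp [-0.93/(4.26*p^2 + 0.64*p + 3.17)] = (7.9236*p + 0.5952)/(4.26*p^2 + 0.64*p + 3.17)^2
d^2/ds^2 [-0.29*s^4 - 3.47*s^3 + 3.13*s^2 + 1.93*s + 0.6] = -3.48*s^2 - 20.82*s + 6.26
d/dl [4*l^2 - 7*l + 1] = 8*l - 7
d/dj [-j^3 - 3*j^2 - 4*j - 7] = -3*j^2 - 6*j - 4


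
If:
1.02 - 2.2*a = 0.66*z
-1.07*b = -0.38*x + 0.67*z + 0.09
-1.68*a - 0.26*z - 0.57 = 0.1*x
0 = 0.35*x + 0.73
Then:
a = -0.94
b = -3.75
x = -2.09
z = 4.67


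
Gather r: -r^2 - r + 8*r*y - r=-r^2 + r*(8*y - 2)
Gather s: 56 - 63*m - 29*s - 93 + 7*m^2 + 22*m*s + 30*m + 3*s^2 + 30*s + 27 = 7*m^2 - 33*m + 3*s^2 + s*(22*m + 1) - 10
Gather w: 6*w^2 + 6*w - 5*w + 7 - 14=6*w^2 + w - 7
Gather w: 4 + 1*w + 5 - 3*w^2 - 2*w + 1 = -3*w^2 - w + 10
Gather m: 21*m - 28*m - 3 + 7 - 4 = -7*m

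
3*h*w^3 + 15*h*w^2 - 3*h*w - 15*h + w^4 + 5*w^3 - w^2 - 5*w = (3*h + w)*(w - 1)*(w + 1)*(w + 5)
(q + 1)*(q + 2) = q^2 + 3*q + 2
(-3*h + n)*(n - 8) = -3*h*n + 24*h + n^2 - 8*n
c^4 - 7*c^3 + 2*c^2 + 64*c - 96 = (c - 4)^2*(c - 2)*(c + 3)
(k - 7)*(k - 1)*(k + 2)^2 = k^4 - 4*k^3 - 21*k^2 - 4*k + 28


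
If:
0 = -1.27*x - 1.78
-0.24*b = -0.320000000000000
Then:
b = 1.33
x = -1.40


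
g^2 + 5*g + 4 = (g + 1)*(g + 4)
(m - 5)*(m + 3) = m^2 - 2*m - 15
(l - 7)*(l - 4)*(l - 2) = l^3 - 13*l^2 + 50*l - 56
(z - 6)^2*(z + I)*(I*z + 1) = I*z^4 - 12*I*z^3 + 37*I*z^2 - 12*I*z + 36*I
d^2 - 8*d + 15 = (d - 5)*(d - 3)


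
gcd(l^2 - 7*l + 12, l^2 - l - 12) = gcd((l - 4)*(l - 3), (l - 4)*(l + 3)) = l - 4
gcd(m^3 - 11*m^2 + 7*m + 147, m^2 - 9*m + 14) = m - 7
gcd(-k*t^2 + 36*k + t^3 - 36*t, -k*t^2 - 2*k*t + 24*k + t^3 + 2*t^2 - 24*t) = -k*t - 6*k + t^2 + 6*t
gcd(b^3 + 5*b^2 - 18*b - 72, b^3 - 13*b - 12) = b^2 - b - 12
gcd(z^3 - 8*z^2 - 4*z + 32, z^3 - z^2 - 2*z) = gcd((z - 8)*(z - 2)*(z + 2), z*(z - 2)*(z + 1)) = z - 2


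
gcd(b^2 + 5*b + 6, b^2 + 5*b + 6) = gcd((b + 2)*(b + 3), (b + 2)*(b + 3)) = b^2 + 5*b + 6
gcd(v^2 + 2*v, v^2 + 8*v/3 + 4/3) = v + 2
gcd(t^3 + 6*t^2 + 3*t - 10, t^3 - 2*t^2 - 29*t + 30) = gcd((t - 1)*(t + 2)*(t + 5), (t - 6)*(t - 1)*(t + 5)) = t^2 + 4*t - 5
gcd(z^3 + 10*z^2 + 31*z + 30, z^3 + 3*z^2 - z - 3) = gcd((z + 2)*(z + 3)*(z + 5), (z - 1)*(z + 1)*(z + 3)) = z + 3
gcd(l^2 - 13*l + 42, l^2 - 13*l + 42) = l^2 - 13*l + 42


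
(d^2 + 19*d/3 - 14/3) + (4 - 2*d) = d^2 + 13*d/3 - 2/3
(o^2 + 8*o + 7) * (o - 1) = o^3 + 7*o^2 - o - 7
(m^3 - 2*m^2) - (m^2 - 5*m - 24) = m^3 - 3*m^2 + 5*m + 24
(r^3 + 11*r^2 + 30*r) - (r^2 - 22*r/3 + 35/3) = r^3 + 10*r^2 + 112*r/3 - 35/3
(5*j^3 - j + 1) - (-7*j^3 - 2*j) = 12*j^3 + j + 1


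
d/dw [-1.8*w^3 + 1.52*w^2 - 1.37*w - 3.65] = -5.4*w^2 + 3.04*w - 1.37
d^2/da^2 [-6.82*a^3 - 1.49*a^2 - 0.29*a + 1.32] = -40.92*a - 2.98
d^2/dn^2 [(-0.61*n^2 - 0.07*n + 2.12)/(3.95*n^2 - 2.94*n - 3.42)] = (-16.35221*n^3 + 149.02086*n^2 - 153.39114*n + 81.065088)/(61.629875*n^6 - 137.61405*n^5 - 57.65499*n^4 + 212.886576*n^3 + 49.919004*n^2 - 103.162248*n - 40.001688)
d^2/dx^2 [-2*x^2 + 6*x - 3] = -4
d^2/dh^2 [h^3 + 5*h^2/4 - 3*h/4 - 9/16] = 6*h + 5/2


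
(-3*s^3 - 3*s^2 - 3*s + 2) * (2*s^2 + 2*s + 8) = -6*s^5 - 12*s^4 - 36*s^3 - 26*s^2 - 20*s + 16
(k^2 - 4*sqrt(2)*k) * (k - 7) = k^3 - 7*k^2 - 4*sqrt(2)*k^2 + 28*sqrt(2)*k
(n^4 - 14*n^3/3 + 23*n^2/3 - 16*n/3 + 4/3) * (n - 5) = n^5 - 29*n^4/3 + 31*n^3 - 131*n^2/3 + 28*n - 20/3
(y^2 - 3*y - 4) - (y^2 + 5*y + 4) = -8*y - 8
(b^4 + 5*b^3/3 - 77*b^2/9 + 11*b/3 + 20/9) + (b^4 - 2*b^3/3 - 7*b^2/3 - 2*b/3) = 2*b^4 + b^3 - 98*b^2/9 + 3*b + 20/9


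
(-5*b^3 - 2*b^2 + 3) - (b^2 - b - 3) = -5*b^3 - 3*b^2 + b + 6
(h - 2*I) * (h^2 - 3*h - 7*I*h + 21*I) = h^3 - 3*h^2 - 9*I*h^2 - 14*h + 27*I*h + 42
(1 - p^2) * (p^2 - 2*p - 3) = -p^4 + 2*p^3 + 4*p^2 - 2*p - 3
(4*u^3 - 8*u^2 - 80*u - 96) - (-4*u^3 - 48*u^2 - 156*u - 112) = 8*u^3 + 40*u^2 + 76*u + 16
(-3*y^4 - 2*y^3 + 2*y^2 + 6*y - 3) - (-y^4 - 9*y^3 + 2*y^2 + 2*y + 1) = -2*y^4 + 7*y^3 + 4*y - 4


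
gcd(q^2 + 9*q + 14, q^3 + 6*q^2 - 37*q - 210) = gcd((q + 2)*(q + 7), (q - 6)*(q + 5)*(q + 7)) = q + 7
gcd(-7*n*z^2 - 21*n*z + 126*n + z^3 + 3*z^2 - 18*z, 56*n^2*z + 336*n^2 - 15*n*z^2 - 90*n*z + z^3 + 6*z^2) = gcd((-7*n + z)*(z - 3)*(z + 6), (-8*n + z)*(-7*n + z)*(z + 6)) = -7*n*z - 42*n + z^2 + 6*z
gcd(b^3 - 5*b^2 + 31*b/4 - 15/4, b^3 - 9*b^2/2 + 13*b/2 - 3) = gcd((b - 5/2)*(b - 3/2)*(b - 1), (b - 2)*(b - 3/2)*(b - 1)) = b^2 - 5*b/2 + 3/2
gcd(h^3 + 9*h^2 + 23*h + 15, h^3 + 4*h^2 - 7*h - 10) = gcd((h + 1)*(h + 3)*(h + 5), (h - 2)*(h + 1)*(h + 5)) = h^2 + 6*h + 5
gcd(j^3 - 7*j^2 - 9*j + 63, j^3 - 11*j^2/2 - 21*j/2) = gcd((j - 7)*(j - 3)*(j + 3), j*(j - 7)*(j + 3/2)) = j - 7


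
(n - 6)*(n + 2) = n^2 - 4*n - 12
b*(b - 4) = b^2 - 4*b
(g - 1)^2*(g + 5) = g^3 + 3*g^2 - 9*g + 5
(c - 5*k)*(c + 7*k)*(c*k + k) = c^3*k + 2*c^2*k^2 + c^2*k - 35*c*k^3 + 2*c*k^2 - 35*k^3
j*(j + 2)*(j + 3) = j^3 + 5*j^2 + 6*j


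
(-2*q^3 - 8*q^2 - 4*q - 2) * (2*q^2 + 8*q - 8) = -4*q^5 - 32*q^4 - 56*q^3 + 28*q^2 + 16*q + 16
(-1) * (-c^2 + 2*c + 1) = c^2 - 2*c - 1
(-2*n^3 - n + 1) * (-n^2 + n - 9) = 2*n^5 - 2*n^4 + 19*n^3 - 2*n^2 + 10*n - 9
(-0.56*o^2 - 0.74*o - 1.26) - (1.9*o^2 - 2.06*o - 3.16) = -2.46*o^2 + 1.32*o + 1.9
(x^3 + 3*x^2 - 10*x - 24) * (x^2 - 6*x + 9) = x^5 - 3*x^4 - 19*x^3 + 63*x^2 + 54*x - 216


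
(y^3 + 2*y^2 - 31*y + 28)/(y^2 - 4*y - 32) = (-y^3 - 2*y^2 + 31*y - 28)/(-y^2 + 4*y + 32)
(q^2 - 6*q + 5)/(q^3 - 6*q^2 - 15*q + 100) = (q - 1)/(q^2 - q - 20)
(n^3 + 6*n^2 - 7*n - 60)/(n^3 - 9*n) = (n^2 + 9*n + 20)/(n*(n + 3))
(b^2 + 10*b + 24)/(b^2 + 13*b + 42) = (b + 4)/(b + 7)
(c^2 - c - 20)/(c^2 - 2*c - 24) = (c - 5)/(c - 6)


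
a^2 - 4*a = a*(a - 4)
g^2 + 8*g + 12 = (g + 2)*(g + 6)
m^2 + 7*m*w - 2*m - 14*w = (m - 2)*(m + 7*w)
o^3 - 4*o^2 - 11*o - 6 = (o - 6)*(o + 1)^2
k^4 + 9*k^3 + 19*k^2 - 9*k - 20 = (k - 1)*(k + 1)*(k + 4)*(k + 5)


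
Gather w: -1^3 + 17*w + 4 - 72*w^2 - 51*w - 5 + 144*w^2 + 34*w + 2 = 72*w^2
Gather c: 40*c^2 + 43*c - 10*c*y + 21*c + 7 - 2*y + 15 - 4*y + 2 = 40*c^2 + c*(64 - 10*y) - 6*y + 24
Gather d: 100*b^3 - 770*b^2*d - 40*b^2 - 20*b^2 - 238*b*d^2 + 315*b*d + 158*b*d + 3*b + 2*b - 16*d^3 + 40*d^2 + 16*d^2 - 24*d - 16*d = 100*b^3 - 60*b^2 + 5*b - 16*d^3 + d^2*(56 - 238*b) + d*(-770*b^2 + 473*b - 40)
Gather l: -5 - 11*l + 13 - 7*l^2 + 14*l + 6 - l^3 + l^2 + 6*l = -l^3 - 6*l^2 + 9*l + 14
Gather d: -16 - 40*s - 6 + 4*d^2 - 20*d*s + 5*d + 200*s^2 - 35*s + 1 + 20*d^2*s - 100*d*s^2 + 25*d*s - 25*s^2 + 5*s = d^2*(20*s + 4) + d*(-100*s^2 + 5*s + 5) + 175*s^2 - 70*s - 21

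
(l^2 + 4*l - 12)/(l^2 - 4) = (l + 6)/(l + 2)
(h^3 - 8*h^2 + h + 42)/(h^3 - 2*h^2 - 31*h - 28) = (h^2 - h - 6)/(h^2 + 5*h + 4)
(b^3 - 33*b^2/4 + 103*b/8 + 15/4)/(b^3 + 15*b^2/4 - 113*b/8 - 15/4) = (b - 6)/(b + 6)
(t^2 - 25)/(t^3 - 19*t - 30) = (t + 5)/(t^2 + 5*t + 6)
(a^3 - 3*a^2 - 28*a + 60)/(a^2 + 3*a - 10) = a - 6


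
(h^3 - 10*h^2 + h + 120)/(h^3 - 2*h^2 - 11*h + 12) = (h^2 - 13*h + 40)/(h^2 - 5*h + 4)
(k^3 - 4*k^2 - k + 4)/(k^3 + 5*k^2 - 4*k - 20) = (k^3 - 4*k^2 - k + 4)/(k^3 + 5*k^2 - 4*k - 20)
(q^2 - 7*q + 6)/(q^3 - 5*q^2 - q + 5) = (q - 6)/(q^2 - 4*q - 5)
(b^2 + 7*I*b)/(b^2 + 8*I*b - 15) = b*(b + 7*I)/(b^2 + 8*I*b - 15)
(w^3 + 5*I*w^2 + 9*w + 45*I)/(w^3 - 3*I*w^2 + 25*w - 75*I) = (w + 3*I)/(w - 5*I)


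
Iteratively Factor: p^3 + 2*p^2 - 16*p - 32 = (p - 4)*(p^2 + 6*p + 8) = (p - 4)*(p + 4)*(p + 2)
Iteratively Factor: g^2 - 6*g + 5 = (g - 5)*(g - 1)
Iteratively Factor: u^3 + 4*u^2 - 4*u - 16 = (u + 4)*(u^2 - 4) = (u - 2)*(u + 4)*(u + 2)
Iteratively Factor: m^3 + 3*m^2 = (m)*(m^2 + 3*m) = m*(m + 3)*(m)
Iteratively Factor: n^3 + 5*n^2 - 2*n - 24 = (n + 4)*(n^2 + n - 6) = (n - 2)*(n + 4)*(n + 3)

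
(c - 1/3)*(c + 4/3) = c^2 + c - 4/9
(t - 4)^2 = t^2 - 8*t + 16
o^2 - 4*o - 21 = (o - 7)*(o + 3)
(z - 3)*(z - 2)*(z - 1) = z^3 - 6*z^2 + 11*z - 6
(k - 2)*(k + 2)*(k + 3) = k^3 + 3*k^2 - 4*k - 12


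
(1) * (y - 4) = y - 4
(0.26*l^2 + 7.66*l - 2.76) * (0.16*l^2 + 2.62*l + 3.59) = 0.0416*l^4 + 1.9068*l^3 + 20.561*l^2 + 20.2682*l - 9.9084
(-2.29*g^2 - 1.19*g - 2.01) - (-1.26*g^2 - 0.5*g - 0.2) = -1.03*g^2 - 0.69*g - 1.81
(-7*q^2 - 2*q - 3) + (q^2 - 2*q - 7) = -6*q^2 - 4*q - 10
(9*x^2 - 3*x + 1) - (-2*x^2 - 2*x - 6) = 11*x^2 - x + 7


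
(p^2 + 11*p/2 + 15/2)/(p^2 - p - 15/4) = 2*(2*p^2 + 11*p + 15)/(4*p^2 - 4*p - 15)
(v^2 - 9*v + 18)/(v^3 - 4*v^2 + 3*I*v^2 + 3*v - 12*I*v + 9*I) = (v - 6)/(v^2 + v*(-1 + 3*I) - 3*I)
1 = 1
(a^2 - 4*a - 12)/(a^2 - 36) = (a + 2)/(a + 6)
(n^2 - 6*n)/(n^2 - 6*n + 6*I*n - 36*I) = n/(n + 6*I)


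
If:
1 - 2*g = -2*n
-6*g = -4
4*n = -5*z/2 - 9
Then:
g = 2/3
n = 1/6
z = -58/15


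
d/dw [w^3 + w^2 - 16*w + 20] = 3*w^2 + 2*w - 16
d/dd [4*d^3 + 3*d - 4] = 12*d^2 + 3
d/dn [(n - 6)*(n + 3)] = 2*n - 3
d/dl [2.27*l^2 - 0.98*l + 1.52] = 4.54*l - 0.98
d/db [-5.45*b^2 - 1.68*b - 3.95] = -10.9*b - 1.68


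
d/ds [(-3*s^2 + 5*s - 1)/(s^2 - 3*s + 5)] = 2*(2*s^2 - 14*s + 11)/(s^4 - 6*s^3 + 19*s^2 - 30*s + 25)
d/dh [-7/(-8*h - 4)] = -7/(2*(2*h + 1)^2)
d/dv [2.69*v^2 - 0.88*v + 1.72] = 5.38*v - 0.88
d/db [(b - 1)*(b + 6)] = 2*b + 5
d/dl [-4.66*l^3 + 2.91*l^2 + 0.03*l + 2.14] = -13.98*l^2 + 5.82*l + 0.03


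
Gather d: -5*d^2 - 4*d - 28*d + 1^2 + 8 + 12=-5*d^2 - 32*d + 21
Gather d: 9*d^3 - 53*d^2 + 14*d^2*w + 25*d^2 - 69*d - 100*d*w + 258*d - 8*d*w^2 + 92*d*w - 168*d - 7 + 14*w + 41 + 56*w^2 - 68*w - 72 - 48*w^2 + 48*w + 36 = 9*d^3 + d^2*(14*w - 28) + d*(-8*w^2 - 8*w + 21) + 8*w^2 - 6*w - 2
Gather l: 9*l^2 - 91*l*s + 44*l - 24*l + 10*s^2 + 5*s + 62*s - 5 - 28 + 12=9*l^2 + l*(20 - 91*s) + 10*s^2 + 67*s - 21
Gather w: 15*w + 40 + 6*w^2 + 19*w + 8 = 6*w^2 + 34*w + 48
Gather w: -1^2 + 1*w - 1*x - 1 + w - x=2*w - 2*x - 2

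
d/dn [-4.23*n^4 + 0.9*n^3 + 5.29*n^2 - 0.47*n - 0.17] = -16.92*n^3 + 2.7*n^2 + 10.58*n - 0.47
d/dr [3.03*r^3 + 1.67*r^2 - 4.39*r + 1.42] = 9.09*r^2 + 3.34*r - 4.39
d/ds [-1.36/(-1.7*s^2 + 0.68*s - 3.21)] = (0.9248 - 4.624*s)/(1.7*s^2 - 0.68*s + 3.21)^2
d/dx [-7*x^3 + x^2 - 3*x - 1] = -21*x^2 + 2*x - 3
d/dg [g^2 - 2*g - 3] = 2*g - 2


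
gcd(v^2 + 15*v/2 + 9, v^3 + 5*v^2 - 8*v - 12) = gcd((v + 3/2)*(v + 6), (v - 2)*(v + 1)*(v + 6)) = v + 6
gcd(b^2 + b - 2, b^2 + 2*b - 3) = b - 1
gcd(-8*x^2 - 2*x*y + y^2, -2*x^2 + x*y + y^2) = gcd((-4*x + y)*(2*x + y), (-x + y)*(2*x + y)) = 2*x + y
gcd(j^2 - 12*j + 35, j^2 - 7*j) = j - 7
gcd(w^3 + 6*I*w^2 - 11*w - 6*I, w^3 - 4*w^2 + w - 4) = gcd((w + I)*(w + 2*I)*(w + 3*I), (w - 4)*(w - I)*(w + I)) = w + I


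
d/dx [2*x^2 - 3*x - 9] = 4*x - 3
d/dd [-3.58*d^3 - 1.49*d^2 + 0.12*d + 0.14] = -10.74*d^2 - 2.98*d + 0.12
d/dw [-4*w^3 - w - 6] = -12*w^2 - 1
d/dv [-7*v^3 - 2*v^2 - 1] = v*(-21*v - 4)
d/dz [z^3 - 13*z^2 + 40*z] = 3*z^2 - 26*z + 40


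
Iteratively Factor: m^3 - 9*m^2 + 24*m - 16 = (m - 4)*(m^2 - 5*m + 4) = (m - 4)^2*(m - 1)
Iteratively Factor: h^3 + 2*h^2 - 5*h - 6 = (h + 1)*(h^2 + h - 6) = (h + 1)*(h + 3)*(h - 2)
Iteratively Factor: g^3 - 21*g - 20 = (g + 4)*(g^2 - 4*g - 5) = (g - 5)*(g + 4)*(g + 1)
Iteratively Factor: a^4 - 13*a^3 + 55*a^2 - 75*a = (a - 3)*(a^3 - 10*a^2 + 25*a) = (a - 5)*(a - 3)*(a^2 - 5*a) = a*(a - 5)*(a - 3)*(a - 5)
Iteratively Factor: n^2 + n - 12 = (n + 4)*(n - 3)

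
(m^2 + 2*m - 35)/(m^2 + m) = (m^2 + 2*m - 35)/(m*(m + 1))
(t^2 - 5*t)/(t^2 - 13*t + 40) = t/(t - 8)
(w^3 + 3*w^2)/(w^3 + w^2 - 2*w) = w*(w + 3)/(w^2 + w - 2)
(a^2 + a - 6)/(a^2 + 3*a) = (a - 2)/a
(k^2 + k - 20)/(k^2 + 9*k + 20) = (k - 4)/(k + 4)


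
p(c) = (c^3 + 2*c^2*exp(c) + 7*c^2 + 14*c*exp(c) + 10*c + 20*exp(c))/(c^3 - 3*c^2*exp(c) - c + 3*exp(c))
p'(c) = (2*c^2*exp(c) + 3*c^2 + 18*c*exp(c) + 14*c + 34*exp(c) + 10)/(c^3 - 3*c^2*exp(c) - c + 3*exp(c)) + (3*c^2*exp(c) - 3*c^2 + 6*c*exp(c) - 3*exp(c) + 1)*(c^3 + 2*c^2*exp(c) + 7*c^2 + 14*c*exp(c) + 10*c + 20*exp(c))/(c^3 - 3*c^2*exp(c) - c + 3*exp(c))^2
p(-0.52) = 2.64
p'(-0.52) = 6.35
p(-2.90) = -0.23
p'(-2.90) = -0.01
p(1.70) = -11.27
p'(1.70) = 16.70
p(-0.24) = 4.56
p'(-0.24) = 7.64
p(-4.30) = -0.09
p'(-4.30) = -0.13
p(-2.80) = -0.23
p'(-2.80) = 0.03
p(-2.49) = -0.20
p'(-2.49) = 0.18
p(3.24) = -3.37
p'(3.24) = 1.49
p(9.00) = -1.28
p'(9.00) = 0.08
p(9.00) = -1.28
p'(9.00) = 0.08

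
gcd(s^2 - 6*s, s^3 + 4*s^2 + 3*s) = s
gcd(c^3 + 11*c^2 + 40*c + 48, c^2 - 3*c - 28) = c + 4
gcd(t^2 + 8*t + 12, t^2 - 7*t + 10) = 1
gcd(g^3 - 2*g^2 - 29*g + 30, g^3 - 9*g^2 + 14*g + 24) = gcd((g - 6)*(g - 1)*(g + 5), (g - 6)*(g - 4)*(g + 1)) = g - 6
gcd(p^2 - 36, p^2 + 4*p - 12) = p + 6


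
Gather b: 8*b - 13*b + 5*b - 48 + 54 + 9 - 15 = 0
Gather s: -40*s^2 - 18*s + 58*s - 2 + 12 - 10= -40*s^2 + 40*s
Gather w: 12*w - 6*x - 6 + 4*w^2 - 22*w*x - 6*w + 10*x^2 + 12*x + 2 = 4*w^2 + w*(6 - 22*x) + 10*x^2 + 6*x - 4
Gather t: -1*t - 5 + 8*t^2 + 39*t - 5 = 8*t^2 + 38*t - 10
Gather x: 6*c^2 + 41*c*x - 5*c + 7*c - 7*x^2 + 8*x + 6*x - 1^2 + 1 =6*c^2 + 2*c - 7*x^2 + x*(41*c + 14)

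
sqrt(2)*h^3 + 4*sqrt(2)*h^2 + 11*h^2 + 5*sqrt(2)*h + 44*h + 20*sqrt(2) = (h + 4)*(h + 5*sqrt(2))*(sqrt(2)*h + 1)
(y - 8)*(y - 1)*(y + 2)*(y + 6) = y^4 - y^3 - 52*y^2 - 44*y + 96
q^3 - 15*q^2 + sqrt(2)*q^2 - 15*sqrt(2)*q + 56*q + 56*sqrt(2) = (q - 8)*(q - 7)*(q + sqrt(2))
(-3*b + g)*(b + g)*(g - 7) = -3*b^2*g + 21*b^2 - 2*b*g^2 + 14*b*g + g^3 - 7*g^2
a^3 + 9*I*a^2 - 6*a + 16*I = (a - I)*(a + 2*I)*(a + 8*I)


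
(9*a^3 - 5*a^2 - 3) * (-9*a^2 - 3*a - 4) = -81*a^5 + 18*a^4 - 21*a^3 + 47*a^2 + 9*a + 12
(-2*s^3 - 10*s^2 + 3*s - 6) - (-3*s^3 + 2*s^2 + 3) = s^3 - 12*s^2 + 3*s - 9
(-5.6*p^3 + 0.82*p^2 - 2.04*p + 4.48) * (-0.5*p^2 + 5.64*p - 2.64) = 2.8*p^5 - 31.994*p^4 + 20.4288*p^3 - 15.9104*p^2 + 30.6528*p - 11.8272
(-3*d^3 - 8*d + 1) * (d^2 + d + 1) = -3*d^5 - 3*d^4 - 11*d^3 - 7*d^2 - 7*d + 1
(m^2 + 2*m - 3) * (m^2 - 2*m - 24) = m^4 - 31*m^2 - 42*m + 72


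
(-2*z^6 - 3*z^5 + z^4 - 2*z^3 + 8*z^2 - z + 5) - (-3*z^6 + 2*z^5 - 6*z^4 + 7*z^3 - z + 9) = z^6 - 5*z^5 + 7*z^4 - 9*z^3 + 8*z^2 - 4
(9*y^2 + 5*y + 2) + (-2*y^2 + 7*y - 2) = 7*y^2 + 12*y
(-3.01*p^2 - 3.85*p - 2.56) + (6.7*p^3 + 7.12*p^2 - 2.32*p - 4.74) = 6.7*p^3 + 4.11*p^2 - 6.17*p - 7.3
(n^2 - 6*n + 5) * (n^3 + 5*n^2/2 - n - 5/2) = n^5 - 7*n^4/2 - 11*n^3 + 16*n^2 + 10*n - 25/2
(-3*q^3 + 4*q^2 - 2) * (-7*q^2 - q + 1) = 21*q^5 - 25*q^4 - 7*q^3 + 18*q^2 + 2*q - 2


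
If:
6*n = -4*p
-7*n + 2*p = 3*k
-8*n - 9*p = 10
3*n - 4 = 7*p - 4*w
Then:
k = -200/33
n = 20/11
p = -30/11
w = -113/22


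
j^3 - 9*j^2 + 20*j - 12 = (j - 6)*(j - 2)*(j - 1)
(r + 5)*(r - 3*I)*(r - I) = r^3 + 5*r^2 - 4*I*r^2 - 3*r - 20*I*r - 15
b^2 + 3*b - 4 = (b - 1)*(b + 4)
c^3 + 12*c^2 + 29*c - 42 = (c - 1)*(c + 6)*(c + 7)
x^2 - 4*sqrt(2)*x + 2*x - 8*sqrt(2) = (x + 2)*(x - 4*sqrt(2))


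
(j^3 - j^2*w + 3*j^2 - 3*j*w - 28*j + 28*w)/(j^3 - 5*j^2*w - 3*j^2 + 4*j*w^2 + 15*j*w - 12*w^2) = (-j^2 - 3*j + 28)/(-j^2 + 4*j*w + 3*j - 12*w)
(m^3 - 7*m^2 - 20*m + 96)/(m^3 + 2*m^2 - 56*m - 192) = (m - 3)/(m + 6)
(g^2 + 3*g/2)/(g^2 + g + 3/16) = 8*g*(2*g + 3)/(16*g^2 + 16*g + 3)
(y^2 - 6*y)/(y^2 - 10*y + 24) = y/(y - 4)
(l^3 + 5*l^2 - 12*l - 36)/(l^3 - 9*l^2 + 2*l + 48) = (l + 6)/(l - 8)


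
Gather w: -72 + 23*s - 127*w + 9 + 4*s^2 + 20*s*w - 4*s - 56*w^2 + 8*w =4*s^2 + 19*s - 56*w^2 + w*(20*s - 119) - 63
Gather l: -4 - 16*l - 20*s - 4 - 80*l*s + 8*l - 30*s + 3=l*(-80*s - 8) - 50*s - 5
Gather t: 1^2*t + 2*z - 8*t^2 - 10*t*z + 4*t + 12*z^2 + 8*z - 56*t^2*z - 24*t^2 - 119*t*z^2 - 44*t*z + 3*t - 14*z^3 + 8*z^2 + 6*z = t^2*(-56*z - 32) + t*(-119*z^2 - 54*z + 8) - 14*z^3 + 20*z^2 + 16*z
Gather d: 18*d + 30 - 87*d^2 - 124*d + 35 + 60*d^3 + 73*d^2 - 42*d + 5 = 60*d^3 - 14*d^2 - 148*d + 70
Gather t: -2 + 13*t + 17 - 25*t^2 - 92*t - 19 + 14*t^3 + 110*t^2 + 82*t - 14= 14*t^3 + 85*t^2 + 3*t - 18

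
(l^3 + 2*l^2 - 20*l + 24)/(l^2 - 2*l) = l + 4 - 12/l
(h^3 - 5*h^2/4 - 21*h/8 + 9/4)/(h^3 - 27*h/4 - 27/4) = (4*h^2 - 11*h + 6)/(2*(2*h^2 - 3*h - 9))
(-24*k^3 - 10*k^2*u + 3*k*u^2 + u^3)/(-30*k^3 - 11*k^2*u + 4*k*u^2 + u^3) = (4*k + u)/(5*k + u)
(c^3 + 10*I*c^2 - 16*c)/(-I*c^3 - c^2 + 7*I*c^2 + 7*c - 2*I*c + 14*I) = c*(I*c^2 - 10*c - 16*I)/(c^3 - c^2*(7 + I) + c*(2 + 7*I) - 14)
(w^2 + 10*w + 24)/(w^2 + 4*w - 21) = (w^2 + 10*w + 24)/(w^2 + 4*w - 21)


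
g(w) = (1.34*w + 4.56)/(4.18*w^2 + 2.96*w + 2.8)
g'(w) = (-8.36*w - 2.96)*(1.34*w + 4.56)/(4.18*w^2 + 2.96*w + 2.8)^2 + 1.34/(4.18*w^2 + 2.96*w + 2.8)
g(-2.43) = 0.06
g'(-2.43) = 0.12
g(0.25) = 1.29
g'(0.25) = -1.36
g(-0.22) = 1.81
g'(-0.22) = -0.29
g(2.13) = 0.26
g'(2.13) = -0.15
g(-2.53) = 0.05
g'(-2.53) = 0.10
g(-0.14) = 1.77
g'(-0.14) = -0.74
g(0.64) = 0.85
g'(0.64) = -0.89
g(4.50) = 0.11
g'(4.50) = -0.03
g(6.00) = 0.07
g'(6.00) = -0.02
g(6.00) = 0.07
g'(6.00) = -0.02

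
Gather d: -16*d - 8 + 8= -16*d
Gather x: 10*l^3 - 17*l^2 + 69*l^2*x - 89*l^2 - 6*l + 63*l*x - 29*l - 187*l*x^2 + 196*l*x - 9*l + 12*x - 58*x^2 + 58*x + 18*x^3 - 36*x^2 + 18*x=10*l^3 - 106*l^2 - 44*l + 18*x^3 + x^2*(-187*l - 94) + x*(69*l^2 + 259*l + 88)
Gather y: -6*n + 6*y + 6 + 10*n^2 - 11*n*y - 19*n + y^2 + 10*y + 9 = 10*n^2 - 25*n + y^2 + y*(16 - 11*n) + 15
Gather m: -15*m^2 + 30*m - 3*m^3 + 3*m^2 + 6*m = -3*m^3 - 12*m^2 + 36*m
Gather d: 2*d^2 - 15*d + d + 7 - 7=2*d^2 - 14*d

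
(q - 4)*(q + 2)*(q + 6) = q^3 + 4*q^2 - 20*q - 48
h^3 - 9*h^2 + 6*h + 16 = (h - 8)*(h - 2)*(h + 1)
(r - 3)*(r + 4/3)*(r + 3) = r^3 + 4*r^2/3 - 9*r - 12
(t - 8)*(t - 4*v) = t^2 - 4*t*v - 8*t + 32*v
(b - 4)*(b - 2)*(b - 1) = b^3 - 7*b^2 + 14*b - 8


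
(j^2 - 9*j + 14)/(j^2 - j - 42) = (j - 2)/(j + 6)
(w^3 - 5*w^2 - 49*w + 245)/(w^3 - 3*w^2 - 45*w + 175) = (w - 7)/(w - 5)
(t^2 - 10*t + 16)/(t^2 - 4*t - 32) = (t - 2)/(t + 4)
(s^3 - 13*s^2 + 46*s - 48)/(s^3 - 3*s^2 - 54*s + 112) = (s - 3)/(s + 7)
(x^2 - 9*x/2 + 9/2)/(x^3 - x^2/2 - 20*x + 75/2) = (2*x - 3)/(2*x^2 + 5*x - 25)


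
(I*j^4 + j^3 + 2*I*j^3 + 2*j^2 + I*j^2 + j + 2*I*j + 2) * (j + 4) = I*j^5 + j^4 + 6*I*j^4 + 6*j^3 + 9*I*j^3 + 9*j^2 + 6*I*j^2 + 6*j + 8*I*j + 8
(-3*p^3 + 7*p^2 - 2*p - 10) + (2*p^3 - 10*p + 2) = -p^3 + 7*p^2 - 12*p - 8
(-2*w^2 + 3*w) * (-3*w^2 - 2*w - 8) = 6*w^4 - 5*w^3 + 10*w^2 - 24*w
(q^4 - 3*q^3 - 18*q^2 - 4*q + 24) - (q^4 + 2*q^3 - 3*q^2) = -5*q^3 - 15*q^2 - 4*q + 24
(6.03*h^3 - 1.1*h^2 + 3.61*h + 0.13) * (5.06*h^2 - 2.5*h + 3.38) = 30.5118*h^5 - 20.641*h^4 + 41.398*h^3 - 12.0852*h^2 + 11.8768*h + 0.4394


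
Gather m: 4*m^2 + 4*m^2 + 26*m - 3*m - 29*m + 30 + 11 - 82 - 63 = 8*m^2 - 6*m - 104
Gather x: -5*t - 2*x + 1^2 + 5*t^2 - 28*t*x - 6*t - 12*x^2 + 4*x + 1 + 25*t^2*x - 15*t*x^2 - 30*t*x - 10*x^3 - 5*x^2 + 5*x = 5*t^2 - 11*t - 10*x^3 + x^2*(-15*t - 17) + x*(25*t^2 - 58*t + 7) + 2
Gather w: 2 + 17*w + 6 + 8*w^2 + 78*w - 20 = 8*w^2 + 95*w - 12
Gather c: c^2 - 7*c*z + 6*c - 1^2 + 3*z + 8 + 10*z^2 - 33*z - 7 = c^2 + c*(6 - 7*z) + 10*z^2 - 30*z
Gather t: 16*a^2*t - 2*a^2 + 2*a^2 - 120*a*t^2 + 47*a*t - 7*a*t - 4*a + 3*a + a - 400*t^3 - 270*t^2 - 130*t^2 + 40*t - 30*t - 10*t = -400*t^3 + t^2*(-120*a - 400) + t*(16*a^2 + 40*a)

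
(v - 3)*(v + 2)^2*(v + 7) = v^4 + 8*v^3 - v^2 - 68*v - 84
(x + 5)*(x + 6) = x^2 + 11*x + 30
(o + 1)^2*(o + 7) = o^3 + 9*o^2 + 15*o + 7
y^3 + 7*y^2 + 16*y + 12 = (y + 2)^2*(y + 3)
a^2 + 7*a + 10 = (a + 2)*(a + 5)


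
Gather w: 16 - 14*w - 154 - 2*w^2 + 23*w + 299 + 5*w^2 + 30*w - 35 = 3*w^2 + 39*w + 126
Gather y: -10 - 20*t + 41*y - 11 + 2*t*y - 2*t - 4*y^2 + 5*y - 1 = -22*t - 4*y^2 + y*(2*t + 46) - 22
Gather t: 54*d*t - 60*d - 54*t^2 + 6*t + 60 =-60*d - 54*t^2 + t*(54*d + 6) + 60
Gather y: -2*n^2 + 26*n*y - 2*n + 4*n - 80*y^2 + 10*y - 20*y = -2*n^2 + 2*n - 80*y^2 + y*(26*n - 10)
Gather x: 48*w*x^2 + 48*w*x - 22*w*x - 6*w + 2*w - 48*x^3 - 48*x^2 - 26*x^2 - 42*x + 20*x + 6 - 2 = -4*w - 48*x^3 + x^2*(48*w - 74) + x*(26*w - 22) + 4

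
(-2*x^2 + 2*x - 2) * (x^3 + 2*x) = -2*x^5 + 2*x^4 - 6*x^3 + 4*x^2 - 4*x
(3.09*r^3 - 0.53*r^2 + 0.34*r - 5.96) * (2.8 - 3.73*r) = -11.5257*r^4 + 10.6289*r^3 - 2.7522*r^2 + 23.1828*r - 16.688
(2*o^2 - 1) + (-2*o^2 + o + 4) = o + 3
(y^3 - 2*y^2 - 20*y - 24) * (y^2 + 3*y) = y^5 + y^4 - 26*y^3 - 84*y^2 - 72*y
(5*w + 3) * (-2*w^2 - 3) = -10*w^3 - 6*w^2 - 15*w - 9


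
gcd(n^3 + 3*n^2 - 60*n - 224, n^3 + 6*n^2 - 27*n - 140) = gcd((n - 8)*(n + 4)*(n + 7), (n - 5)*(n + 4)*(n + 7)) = n^2 + 11*n + 28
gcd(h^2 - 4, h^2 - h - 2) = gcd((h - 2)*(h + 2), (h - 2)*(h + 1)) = h - 2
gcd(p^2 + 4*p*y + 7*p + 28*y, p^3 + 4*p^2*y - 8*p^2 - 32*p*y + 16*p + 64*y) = p + 4*y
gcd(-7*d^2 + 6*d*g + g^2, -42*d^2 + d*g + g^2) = 7*d + g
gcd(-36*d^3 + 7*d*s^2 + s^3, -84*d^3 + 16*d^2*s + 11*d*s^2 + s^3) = -12*d^2 + 4*d*s + s^2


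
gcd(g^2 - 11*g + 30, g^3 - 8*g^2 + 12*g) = g - 6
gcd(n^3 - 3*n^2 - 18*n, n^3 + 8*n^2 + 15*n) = n^2 + 3*n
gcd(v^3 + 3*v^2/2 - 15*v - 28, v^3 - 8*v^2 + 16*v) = v - 4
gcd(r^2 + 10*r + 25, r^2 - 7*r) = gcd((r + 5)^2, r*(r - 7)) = 1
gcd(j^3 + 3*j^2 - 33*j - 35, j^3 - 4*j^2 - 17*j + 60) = j - 5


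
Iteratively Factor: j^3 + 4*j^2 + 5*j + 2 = (j + 1)*(j^2 + 3*j + 2) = (j + 1)*(j + 2)*(j + 1)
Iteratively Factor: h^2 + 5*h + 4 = (h + 1)*(h + 4)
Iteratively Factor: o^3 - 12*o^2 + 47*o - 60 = (o - 3)*(o^2 - 9*o + 20) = (o - 4)*(o - 3)*(o - 5)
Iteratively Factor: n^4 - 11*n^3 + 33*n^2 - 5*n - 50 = (n + 1)*(n^3 - 12*n^2 + 45*n - 50) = (n - 5)*(n + 1)*(n^2 - 7*n + 10) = (n - 5)^2*(n + 1)*(n - 2)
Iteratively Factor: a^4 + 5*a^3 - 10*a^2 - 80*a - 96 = (a + 2)*(a^3 + 3*a^2 - 16*a - 48) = (a + 2)*(a + 3)*(a^2 - 16) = (a + 2)*(a + 3)*(a + 4)*(a - 4)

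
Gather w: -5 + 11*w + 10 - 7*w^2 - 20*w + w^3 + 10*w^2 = w^3 + 3*w^2 - 9*w + 5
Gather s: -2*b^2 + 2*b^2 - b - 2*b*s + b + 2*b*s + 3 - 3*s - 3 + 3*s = 0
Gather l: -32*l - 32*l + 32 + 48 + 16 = 96 - 64*l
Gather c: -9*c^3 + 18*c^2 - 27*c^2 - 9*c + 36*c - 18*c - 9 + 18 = -9*c^3 - 9*c^2 + 9*c + 9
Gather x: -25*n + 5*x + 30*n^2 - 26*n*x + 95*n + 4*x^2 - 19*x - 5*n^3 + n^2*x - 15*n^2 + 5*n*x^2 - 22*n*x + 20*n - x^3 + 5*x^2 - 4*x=-5*n^3 + 15*n^2 + 90*n - x^3 + x^2*(5*n + 9) + x*(n^2 - 48*n - 18)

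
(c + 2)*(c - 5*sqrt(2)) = c^2 - 5*sqrt(2)*c + 2*c - 10*sqrt(2)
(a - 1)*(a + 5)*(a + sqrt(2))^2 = a^4 + 2*sqrt(2)*a^3 + 4*a^3 - 3*a^2 + 8*sqrt(2)*a^2 - 10*sqrt(2)*a + 8*a - 10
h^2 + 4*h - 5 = (h - 1)*(h + 5)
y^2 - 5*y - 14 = (y - 7)*(y + 2)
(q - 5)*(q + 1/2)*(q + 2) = q^3 - 5*q^2/2 - 23*q/2 - 5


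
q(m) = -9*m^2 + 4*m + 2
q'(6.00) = -104.00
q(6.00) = -298.00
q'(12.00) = -212.00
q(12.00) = -1246.00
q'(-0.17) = 7.06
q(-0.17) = 1.06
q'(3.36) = -56.48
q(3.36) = -86.17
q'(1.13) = -16.34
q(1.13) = -4.97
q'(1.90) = -30.20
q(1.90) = -22.89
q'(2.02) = -32.36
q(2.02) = -26.64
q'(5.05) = -86.90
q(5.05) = -207.32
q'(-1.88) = 37.84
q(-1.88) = -37.33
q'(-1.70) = 34.60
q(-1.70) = -30.81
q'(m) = 4 - 18*m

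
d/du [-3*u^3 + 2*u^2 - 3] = u*(4 - 9*u)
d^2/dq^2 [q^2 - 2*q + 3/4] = 2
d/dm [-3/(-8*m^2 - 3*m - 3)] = 3*(-16*m - 3)/(8*m^2 + 3*m + 3)^2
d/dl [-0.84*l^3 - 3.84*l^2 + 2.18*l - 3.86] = -2.52*l^2 - 7.68*l + 2.18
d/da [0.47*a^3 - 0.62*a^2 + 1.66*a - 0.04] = 1.41*a^2 - 1.24*a + 1.66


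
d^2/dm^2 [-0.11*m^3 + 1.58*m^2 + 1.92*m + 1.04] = 3.16 - 0.66*m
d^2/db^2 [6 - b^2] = -2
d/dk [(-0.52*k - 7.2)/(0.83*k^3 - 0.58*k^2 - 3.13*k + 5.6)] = (0.8632*k^3 + 17.6264*k^2 - 8.352*k - 25.448)/(0.6889*k^6 - 0.9628*k^5 - 4.8594*k^4 + 12.9268*k^3 + 3.3009*k^2 - 35.056*k + 31.36)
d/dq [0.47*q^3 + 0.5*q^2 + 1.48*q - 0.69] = 1.41*q^2 + 1.0*q + 1.48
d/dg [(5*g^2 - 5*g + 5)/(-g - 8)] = 5*(-g^2 - 16*g + 9)/(g^2 + 16*g + 64)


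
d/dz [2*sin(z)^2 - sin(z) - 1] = (4*sin(z) - 1)*cos(z)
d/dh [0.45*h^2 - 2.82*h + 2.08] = 0.9*h - 2.82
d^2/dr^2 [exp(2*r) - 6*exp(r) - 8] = (4*exp(r) - 6)*exp(r)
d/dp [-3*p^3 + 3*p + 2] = 3 - 9*p^2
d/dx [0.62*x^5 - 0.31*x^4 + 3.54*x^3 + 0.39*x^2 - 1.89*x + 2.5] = 3.1*x^4 - 1.24*x^3 + 10.62*x^2 + 0.78*x - 1.89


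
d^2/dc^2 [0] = 0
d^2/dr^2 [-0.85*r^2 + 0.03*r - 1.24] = -1.70000000000000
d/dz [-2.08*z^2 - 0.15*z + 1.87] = -4.16*z - 0.15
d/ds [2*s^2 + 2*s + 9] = 4*s + 2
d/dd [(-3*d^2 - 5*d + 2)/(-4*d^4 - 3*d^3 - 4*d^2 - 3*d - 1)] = (-24*d^5 - 69*d^4 + 2*d^3 + 7*d^2 + 22*d + 11)/(16*d^8 + 24*d^7 + 41*d^6 + 48*d^5 + 42*d^4 + 30*d^3 + 17*d^2 + 6*d + 1)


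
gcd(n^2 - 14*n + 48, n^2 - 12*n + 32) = n - 8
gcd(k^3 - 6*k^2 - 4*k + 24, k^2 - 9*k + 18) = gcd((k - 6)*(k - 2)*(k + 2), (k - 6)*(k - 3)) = k - 6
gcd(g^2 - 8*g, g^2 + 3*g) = g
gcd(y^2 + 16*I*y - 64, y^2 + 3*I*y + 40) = y + 8*I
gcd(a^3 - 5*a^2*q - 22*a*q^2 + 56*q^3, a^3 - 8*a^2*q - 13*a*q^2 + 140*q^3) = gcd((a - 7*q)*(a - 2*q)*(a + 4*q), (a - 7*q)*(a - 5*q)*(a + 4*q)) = -a^2 + 3*a*q + 28*q^2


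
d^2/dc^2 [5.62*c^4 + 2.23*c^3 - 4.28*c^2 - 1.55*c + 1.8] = 67.44*c^2 + 13.38*c - 8.56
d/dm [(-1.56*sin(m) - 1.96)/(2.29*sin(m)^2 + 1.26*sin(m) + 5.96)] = (3.5724*sin(m)^2 + 8.9768*sin(m) - 6.828)*cos(m)/(5.2441*sin(m)^4 + 5.7708*sin(m)^3 + 28.8844*sin(m)^2 + 15.0192*sin(m) + 35.5216)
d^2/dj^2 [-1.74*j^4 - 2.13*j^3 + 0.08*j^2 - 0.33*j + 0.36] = -20.88*j^2 - 12.78*j + 0.16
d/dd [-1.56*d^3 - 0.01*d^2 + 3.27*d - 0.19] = -4.68*d^2 - 0.02*d + 3.27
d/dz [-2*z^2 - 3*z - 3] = -4*z - 3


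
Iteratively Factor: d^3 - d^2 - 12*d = (d - 4)*(d^2 + 3*d) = d*(d - 4)*(d + 3)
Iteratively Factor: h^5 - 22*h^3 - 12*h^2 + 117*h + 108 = (h - 4)*(h^4 + 4*h^3 - 6*h^2 - 36*h - 27) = (h - 4)*(h + 1)*(h^3 + 3*h^2 - 9*h - 27) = (h - 4)*(h + 1)*(h + 3)*(h^2 - 9) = (h - 4)*(h - 3)*(h + 1)*(h + 3)*(h + 3)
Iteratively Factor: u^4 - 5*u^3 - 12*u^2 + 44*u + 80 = (u - 4)*(u^3 - u^2 - 16*u - 20) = (u - 4)*(u + 2)*(u^2 - 3*u - 10) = (u - 4)*(u + 2)^2*(u - 5)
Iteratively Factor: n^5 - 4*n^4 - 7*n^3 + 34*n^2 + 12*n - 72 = (n - 3)*(n^4 - n^3 - 10*n^2 + 4*n + 24) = (n - 3)*(n + 2)*(n^3 - 3*n^2 - 4*n + 12) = (n - 3)*(n + 2)^2*(n^2 - 5*n + 6) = (n - 3)*(n - 2)*(n + 2)^2*(n - 3)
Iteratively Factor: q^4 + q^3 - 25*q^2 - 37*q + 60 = (q - 5)*(q^3 + 6*q^2 + 5*q - 12) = (q - 5)*(q + 4)*(q^2 + 2*q - 3) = (q - 5)*(q + 3)*(q + 4)*(q - 1)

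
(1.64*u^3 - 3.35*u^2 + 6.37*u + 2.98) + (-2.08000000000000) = 1.64*u^3 - 3.35*u^2 + 6.37*u + 0.9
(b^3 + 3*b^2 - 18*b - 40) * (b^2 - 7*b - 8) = b^5 - 4*b^4 - 47*b^3 + 62*b^2 + 424*b + 320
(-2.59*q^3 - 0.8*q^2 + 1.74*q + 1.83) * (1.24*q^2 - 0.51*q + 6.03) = -3.2116*q^5 + 0.3289*q^4 - 13.0521*q^3 - 3.4422*q^2 + 9.5589*q + 11.0349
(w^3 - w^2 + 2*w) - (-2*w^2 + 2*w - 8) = w^3 + w^2 + 8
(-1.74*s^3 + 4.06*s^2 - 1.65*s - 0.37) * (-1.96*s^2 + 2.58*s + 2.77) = 3.4104*s^5 - 12.4468*s^4 + 8.889*s^3 + 7.7144*s^2 - 5.5251*s - 1.0249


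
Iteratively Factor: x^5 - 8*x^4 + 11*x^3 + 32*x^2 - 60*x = (x - 2)*(x^4 - 6*x^3 - x^2 + 30*x) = (x - 5)*(x - 2)*(x^3 - x^2 - 6*x) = (x - 5)*(x - 3)*(x - 2)*(x^2 + 2*x) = (x - 5)*(x - 3)*(x - 2)*(x + 2)*(x)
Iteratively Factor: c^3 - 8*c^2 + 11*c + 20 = (c + 1)*(c^2 - 9*c + 20) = (c - 5)*(c + 1)*(c - 4)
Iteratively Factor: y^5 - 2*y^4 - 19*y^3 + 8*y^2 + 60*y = (y - 5)*(y^4 + 3*y^3 - 4*y^2 - 12*y) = y*(y - 5)*(y^3 + 3*y^2 - 4*y - 12) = y*(y - 5)*(y + 2)*(y^2 + y - 6) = y*(y - 5)*(y + 2)*(y + 3)*(y - 2)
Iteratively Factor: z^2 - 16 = (z + 4)*(z - 4)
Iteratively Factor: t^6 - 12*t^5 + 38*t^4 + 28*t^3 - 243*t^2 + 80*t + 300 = (t - 3)*(t^5 - 9*t^4 + 11*t^3 + 61*t^2 - 60*t - 100) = (t - 5)*(t - 3)*(t^4 - 4*t^3 - 9*t^2 + 16*t + 20) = (t - 5)*(t - 3)*(t - 2)*(t^3 - 2*t^2 - 13*t - 10) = (t - 5)*(t - 3)*(t - 2)*(t + 2)*(t^2 - 4*t - 5) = (t - 5)^2*(t - 3)*(t - 2)*(t + 2)*(t + 1)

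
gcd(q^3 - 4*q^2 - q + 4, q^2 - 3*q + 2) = q - 1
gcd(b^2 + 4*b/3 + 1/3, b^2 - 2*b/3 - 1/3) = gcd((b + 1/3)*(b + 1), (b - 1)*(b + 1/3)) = b + 1/3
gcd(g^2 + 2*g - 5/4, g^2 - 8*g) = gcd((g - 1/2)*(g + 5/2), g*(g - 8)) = 1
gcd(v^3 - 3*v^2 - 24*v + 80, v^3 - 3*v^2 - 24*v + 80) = v^3 - 3*v^2 - 24*v + 80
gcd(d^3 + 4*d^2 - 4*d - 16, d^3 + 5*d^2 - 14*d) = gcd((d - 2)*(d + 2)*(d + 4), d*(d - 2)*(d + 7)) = d - 2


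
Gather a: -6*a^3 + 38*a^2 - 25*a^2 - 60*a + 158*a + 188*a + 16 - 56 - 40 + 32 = -6*a^3 + 13*a^2 + 286*a - 48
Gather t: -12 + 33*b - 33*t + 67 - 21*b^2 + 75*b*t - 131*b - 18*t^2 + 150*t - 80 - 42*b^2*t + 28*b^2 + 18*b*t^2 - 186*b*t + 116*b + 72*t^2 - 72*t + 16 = 7*b^2 + 18*b + t^2*(18*b + 54) + t*(-42*b^2 - 111*b + 45) - 9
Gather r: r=r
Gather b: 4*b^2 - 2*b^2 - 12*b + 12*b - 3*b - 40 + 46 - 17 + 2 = 2*b^2 - 3*b - 9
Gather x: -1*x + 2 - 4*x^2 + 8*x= -4*x^2 + 7*x + 2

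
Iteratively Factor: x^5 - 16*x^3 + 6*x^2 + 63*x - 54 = (x - 1)*(x^4 + x^3 - 15*x^2 - 9*x + 54) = (x - 1)*(x + 3)*(x^3 - 2*x^2 - 9*x + 18) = (x - 2)*(x - 1)*(x + 3)*(x^2 - 9) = (x - 3)*(x - 2)*(x - 1)*(x + 3)*(x + 3)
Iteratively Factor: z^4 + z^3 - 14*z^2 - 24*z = (z)*(z^3 + z^2 - 14*z - 24) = z*(z + 3)*(z^2 - 2*z - 8) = z*(z + 2)*(z + 3)*(z - 4)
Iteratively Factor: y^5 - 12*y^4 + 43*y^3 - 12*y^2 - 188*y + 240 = (y - 5)*(y^4 - 7*y^3 + 8*y^2 + 28*y - 48) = (y - 5)*(y + 2)*(y^3 - 9*y^2 + 26*y - 24) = (y - 5)*(y - 2)*(y + 2)*(y^2 - 7*y + 12) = (y - 5)*(y - 3)*(y - 2)*(y + 2)*(y - 4)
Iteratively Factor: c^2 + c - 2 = (c - 1)*(c + 2)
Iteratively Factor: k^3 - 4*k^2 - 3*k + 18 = (k - 3)*(k^2 - k - 6) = (k - 3)*(k + 2)*(k - 3)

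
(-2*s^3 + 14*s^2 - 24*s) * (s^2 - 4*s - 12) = -2*s^5 + 22*s^4 - 56*s^3 - 72*s^2 + 288*s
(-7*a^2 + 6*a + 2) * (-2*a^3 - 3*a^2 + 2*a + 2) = 14*a^5 + 9*a^4 - 36*a^3 - 8*a^2 + 16*a + 4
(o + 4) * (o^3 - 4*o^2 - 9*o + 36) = o^4 - 25*o^2 + 144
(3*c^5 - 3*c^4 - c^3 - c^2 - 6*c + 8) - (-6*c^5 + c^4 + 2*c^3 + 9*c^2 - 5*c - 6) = 9*c^5 - 4*c^4 - 3*c^3 - 10*c^2 - c + 14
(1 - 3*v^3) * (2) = 2 - 6*v^3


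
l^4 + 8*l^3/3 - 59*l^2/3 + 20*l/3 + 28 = (l - 7/3)*(l - 2)*(l + 1)*(l + 6)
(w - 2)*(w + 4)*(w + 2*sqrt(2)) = w^3 + 2*w^2 + 2*sqrt(2)*w^2 - 8*w + 4*sqrt(2)*w - 16*sqrt(2)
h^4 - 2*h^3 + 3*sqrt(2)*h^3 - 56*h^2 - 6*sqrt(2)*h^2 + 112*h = h*(h - 2)*(h - 4*sqrt(2))*(h + 7*sqrt(2))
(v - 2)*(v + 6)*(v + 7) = v^3 + 11*v^2 + 16*v - 84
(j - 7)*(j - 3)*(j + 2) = j^3 - 8*j^2 + j + 42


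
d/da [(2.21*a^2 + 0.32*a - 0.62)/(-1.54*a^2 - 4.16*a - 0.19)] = (-8.7008*a^2 - 2.7494*a - 2.64)/(2.3716*a^4 + 12.8128*a^3 + 17.8908*a^2 + 1.5808*a + 0.0361)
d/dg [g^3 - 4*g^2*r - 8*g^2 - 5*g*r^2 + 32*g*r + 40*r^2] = 3*g^2 - 8*g*r - 16*g - 5*r^2 + 32*r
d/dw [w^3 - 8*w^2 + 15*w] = 3*w^2 - 16*w + 15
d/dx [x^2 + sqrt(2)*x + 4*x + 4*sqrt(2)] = 2*x + sqrt(2) + 4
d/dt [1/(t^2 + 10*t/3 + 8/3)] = 6*(-3*t - 5)/(3*t^2 + 10*t + 8)^2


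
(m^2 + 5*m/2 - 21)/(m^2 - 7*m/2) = (m + 6)/m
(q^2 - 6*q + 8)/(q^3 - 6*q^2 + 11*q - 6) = (q - 4)/(q^2 - 4*q + 3)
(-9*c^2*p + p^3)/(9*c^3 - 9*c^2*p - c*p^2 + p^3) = p/(-c + p)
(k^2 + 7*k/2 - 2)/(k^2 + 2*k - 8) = (k - 1/2)/(k - 2)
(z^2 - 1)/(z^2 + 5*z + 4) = (z - 1)/(z + 4)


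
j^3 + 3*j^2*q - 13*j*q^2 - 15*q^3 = (j - 3*q)*(j + q)*(j + 5*q)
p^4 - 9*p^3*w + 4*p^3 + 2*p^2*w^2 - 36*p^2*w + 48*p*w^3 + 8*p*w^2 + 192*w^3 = (p + 4)*(p - 8*w)*(p - 3*w)*(p + 2*w)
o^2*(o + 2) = o^3 + 2*o^2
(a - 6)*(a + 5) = a^2 - a - 30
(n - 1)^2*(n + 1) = n^3 - n^2 - n + 1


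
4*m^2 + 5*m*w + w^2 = (m + w)*(4*m + w)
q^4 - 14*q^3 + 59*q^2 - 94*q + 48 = (q - 8)*(q - 3)*(q - 2)*(q - 1)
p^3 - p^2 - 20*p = p*(p - 5)*(p + 4)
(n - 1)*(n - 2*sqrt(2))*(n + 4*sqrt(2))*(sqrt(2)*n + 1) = sqrt(2)*n^4 - sqrt(2)*n^3 + 5*n^3 - 14*sqrt(2)*n^2 - 5*n^2 - 16*n + 14*sqrt(2)*n + 16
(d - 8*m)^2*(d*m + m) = d^3*m - 16*d^2*m^2 + d^2*m + 64*d*m^3 - 16*d*m^2 + 64*m^3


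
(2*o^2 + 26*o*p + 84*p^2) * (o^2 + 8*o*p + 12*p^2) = 2*o^4 + 42*o^3*p + 316*o^2*p^2 + 984*o*p^3 + 1008*p^4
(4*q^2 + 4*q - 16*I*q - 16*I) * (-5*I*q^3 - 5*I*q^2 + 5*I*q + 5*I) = -20*I*q^5 - 80*q^4 - 40*I*q^4 - 160*q^3 + 40*I*q^2 + 160*q + 20*I*q + 80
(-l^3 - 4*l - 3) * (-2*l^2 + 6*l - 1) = 2*l^5 - 6*l^4 + 9*l^3 - 18*l^2 - 14*l + 3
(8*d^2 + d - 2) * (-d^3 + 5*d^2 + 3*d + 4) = -8*d^5 + 39*d^4 + 31*d^3 + 25*d^2 - 2*d - 8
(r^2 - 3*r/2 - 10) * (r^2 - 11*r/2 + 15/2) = r^4 - 7*r^3 + 23*r^2/4 + 175*r/4 - 75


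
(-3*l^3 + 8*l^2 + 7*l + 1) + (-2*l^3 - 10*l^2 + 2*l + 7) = -5*l^3 - 2*l^2 + 9*l + 8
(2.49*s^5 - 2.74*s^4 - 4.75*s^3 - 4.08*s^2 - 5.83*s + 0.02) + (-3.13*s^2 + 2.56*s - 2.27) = 2.49*s^5 - 2.74*s^4 - 4.75*s^3 - 7.21*s^2 - 3.27*s - 2.25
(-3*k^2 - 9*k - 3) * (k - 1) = -3*k^3 - 6*k^2 + 6*k + 3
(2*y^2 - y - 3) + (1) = 2*y^2 - y - 2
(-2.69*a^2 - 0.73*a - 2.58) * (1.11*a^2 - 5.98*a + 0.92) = -2.9859*a^4 + 15.2759*a^3 - 0.9732*a^2 + 14.7568*a - 2.3736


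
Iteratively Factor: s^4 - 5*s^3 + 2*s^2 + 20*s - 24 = (s + 2)*(s^3 - 7*s^2 + 16*s - 12) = (s - 2)*(s + 2)*(s^2 - 5*s + 6) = (s - 2)^2*(s + 2)*(s - 3)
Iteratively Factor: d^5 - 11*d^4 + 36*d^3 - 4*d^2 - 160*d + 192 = (d - 2)*(d^4 - 9*d^3 + 18*d^2 + 32*d - 96) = (d - 4)*(d - 2)*(d^3 - 5*d^2 - 2*d + 24) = (d - 4)^2*(d - 2)*(d^2 - d - 6) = (d - 4)^2*(d - 2)*(d + 2)*(d - 3)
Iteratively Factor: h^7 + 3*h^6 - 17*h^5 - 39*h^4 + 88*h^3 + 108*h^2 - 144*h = (h)*(h^6 + 3*h^5 - 17*h^4 - 39*h^3 + 88*h^2 + 108*h - 144) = h*(h - 1)*(h^5 + 4*h^4 - 13*h^3 - 52*h^2 + 36*h + 144) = h*(h - 1)*(h + 3)*(h^4 + h^3 - 16*h^2 - 4*h + 48) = h*(h - 1)*(h + 2)*(h + 3)*(h^3 - h^2 - 14*h + 24) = h*(h - 3)*(h - 1)*(h + 2)*(h + 3)*(h^2 + 2*h - 8) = h*(h - 3)*(h - 1)*(h + 2)*(h + 3)*(h + 4)*(h - 2)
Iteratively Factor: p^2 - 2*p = (p)*(p - 2)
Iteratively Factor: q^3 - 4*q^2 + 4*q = (q - 2)*(q^2 - 2*q) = q*(q - 2)*(q - 2)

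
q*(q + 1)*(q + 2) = q^3 + 3*q^2 + 2*q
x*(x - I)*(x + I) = x^3 + x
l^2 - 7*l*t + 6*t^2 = (l - 6*t)*(l - t)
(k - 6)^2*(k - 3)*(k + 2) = k^4 - 13*k^3 + 42*k^2 + 36*k - 216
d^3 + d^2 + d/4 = d*(d + 1/2)^2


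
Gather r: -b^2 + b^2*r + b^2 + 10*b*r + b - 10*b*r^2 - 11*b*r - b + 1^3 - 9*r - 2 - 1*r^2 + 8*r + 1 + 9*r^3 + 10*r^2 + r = 9*r^3 + r^2*(9 - 10*b) + r*(b^2 - b)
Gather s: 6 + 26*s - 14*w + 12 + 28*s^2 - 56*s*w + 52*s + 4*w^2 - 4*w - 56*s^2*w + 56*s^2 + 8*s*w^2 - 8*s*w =s^2*(84 - 56*w) + s*(8*w^2 - 64*w + 78) + 4*w^2 - 18*w + 18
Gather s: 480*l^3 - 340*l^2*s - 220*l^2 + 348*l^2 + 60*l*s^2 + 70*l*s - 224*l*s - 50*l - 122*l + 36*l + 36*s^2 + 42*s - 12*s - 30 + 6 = 480*l^3 + 128*l^2 - 136*l + s^2*(60*l + 36) + s*(-340*l^2 - 154*l + 30) - 24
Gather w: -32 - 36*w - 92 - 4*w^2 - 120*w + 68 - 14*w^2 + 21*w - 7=-18*w^2 - 135*w - 63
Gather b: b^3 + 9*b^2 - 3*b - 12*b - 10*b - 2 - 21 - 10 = b^3 + 9*b^2 - 25*b - 33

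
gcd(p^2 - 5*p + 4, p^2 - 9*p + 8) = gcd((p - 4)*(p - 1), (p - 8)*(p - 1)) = p - 1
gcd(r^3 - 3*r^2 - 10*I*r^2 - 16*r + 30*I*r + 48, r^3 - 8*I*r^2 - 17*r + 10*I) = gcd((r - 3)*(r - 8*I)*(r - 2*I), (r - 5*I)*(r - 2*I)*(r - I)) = r - 2*I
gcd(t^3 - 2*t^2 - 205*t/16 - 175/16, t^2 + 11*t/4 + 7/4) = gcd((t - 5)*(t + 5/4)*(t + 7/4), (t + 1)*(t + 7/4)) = t + 7/4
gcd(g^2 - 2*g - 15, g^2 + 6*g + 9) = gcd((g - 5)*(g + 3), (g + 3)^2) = g + 3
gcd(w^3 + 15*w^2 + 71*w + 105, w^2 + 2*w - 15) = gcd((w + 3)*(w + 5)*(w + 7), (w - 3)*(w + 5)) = w + 5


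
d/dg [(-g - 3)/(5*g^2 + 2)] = (-5*g^2 + 10*g*(g + 3) - 2)/(5*g^2 + 2)^2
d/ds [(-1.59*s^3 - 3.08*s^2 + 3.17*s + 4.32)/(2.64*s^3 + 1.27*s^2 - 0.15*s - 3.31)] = (-1.77635683940025e-15*s^5 + 6.1119*s^4 - 16.2606*s^3 - 21.9896*s^2 + 9.4168*s - 9.8447)/(6.9696*s^6 + 6.7056*s^5 + 0.8209*s^4 - 17.8578*s^3 - 8.3849*s^2 + 0.993*s + 10.9561)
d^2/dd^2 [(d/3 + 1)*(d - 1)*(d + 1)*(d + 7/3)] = 4*d^2 + 32*d/3 + 4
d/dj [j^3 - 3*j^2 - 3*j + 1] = 3*j^2 - 6*j - 3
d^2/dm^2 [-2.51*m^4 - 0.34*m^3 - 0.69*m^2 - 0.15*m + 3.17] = -30.12*m^2 - 2.04*m - 1.38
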